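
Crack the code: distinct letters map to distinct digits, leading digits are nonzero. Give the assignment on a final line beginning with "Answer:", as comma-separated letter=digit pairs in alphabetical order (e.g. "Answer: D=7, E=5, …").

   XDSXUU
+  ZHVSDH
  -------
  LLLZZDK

Step 1. [col 1: U + H ≡ K (mod 10)] H=7 is one option consistent with column 1 (U + H ≡ K (mod 10), carry-in 0) — take it. So H=7.
Step 2. [col 1: U + H ≡ K (mod 10)] U=9 is one option consistent with column 1 (U + H ≡ K (mod 10), carry-in 0) — take it. So U=9.
Step 3. [col 1: U + H ≡ K (mod 10)] from column 1 (U=9, H=7, carry-in 0, digits 7,9 already taken and all letters distinct): K must equal 6 ⇒ K=6.
Step 4. [col 2: U + D ≡ D (mod 10)] D=4 is one option consistent with column 2 (U + D ≡ D (mod 10), carry-in 1) — take it ⇒ D=4.
Step 5. [L] L is the leading digit of a 7-digit sum of two 6-digit numbers; the final carry is exactly 1. So L=1.
Step 6. [col 3: X + S ≡ Z (mod 10)] several values work for S in column 3 (X + S ≡ Z (mod 10), carry-in 1); try S=5. So S=5.
Step 7. [col 3: X + S ≡ Z (mod 10)] column 3: given S=5, carry-in 1, and digits 1,4,5,6,7,9 already taken and all letters distinct, X+S≡Z (mod 10) forces X=2 ⇒ X=2.
Step 8. [col 3: X + S ≡ Z (mod 10)] column 3 reads X+S+carry(1)=Z with X=2, S=5; with digits 1,2,4,5,6,7,9 already taken and all letters distinct, the only value for Z is 8, so Z=8.
Step 9. [col 4: S + V ≡ Z (mod 10)] column 4 reads S+V+carry(0)=Z with S=5, Z=8; with digits 1,2,4,5,6,7,8,9 already taken and all letters distinct, the only value for V is 3 ⇒ V=3.

Answer: D=4, H=7, K=6, L=1, S=5, U=9, V=3, X=2, Z=8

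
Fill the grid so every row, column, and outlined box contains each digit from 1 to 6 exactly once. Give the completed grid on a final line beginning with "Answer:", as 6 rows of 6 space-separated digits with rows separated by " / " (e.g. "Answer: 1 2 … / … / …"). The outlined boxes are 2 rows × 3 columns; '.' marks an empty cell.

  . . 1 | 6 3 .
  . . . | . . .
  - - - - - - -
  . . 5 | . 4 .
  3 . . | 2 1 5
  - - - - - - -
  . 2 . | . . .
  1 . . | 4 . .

Step 1. [r2c3∈{2,3,4,6}] across col 3, 2 lands solely at r2c3 ⇒ r2c3=2.
Step 2. [r2c5∈{5}] r2c5 is down to just 5, so r2c5=5.
Step 3. [r3c6∈{3,6}] r3c6 is the only open cell in box 4 admitting 6. So r3c6=6.
Step 4. [r6c2∈{3,5,6}] r6c2 is the only open cell in row 6 admitting 5, so r6c2=5.
Step 5. [r1c2∈{4}] r1c2's peers cover all but 4, so r1c2=4.
Step 6. [r5c5∈{6}] r5c5 has the single candidate 6. So r5c5=6.
Step 7. [r4c2∈{6}] r4c2's peers cover all but 6, so r4c2=6.
Step 8. [r5c4∈{1,3,5}] across row 5, 5 lands solely at r5c4, so r5c4=5.
Step 9. [r5c6∈{1,3}] 1 has one home in row 5: r5c6. So r5c6=1.
Step 10. [r6c6∈{2,3}] col 6 places 3 nowhere but r6c6 ⇒ r6c6=3.
Step 11. [r4c3∈{4}] r4c3 has the single candidate 4 ⇒ r4c3=4.
Step 12. [r6c3∈{6}] r6c3's peers cover all but 6 ⇒ r6c3=6.
Step 13. [r2c2∈{3}] only 3 remains possible at r2c2, so r2c2=3.
Step 14. [r6c5∈{2}] only 2 remains possible at r6c5 ⇒ r6c5=2.
Step 15. [r3c2∈{1}] nothing but 1 survives at r3c2. So r3c2=1.
Step 16. [r2c6∈{4}] only 4 remains possible at r2c6. So r2c6=4.
Step 17. [r3c4∈{3}] r3c4 has the single candidate 3, so r3c4=3.
Step 18. [r3c1∈{2}] r3c1 is down to just 2 ⇒ r3c1=2.
Step 19. [r5c1∈{4}] r5c1 has the single candidate 4, so r5c1=4.
Step 20. [r5c3∈{3}] r5c3's peers cover all but 3 ⇒ r5c3=3.
Step 21. [r2c1∈{6}] r2c1's peers cover all but 6, so r2c1=6.
Step 22. [r2c4∈{1}] r2c4 has the single candidate 1 ⇒ r2c4=1.
Step 23. [r1c1∈{5}] r1c1 is down to just 5 ⇒ r1c1=5.
Step 24. [r1c6∈{2}] only 2 remains possible at r1c6, so r1c6=2.

Answer: 5 4 1 6 3 2 / 6 3 2 1 5 4 / 2 1 5 3 4 6 / 3 6 4 2 1 5 / 4 2 3 5 6 1 / 1 5 6 4 2 3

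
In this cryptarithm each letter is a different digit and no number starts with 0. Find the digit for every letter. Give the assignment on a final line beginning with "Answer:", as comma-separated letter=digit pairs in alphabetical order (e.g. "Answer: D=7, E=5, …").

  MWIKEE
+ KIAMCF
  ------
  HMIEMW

Step 1. [col 1: E + F ≡ W (mod 10)] several values work for E in column 1 (E + F ≡ W (mod 10), carry-in 0); try E=8, so E=8.
Step 2. [col 1: E + F ≡ W (mod 10)] column 1 (E + F ≡ W (mod 10), carry-in 0) doesn't pin W yet; pick W=1 and continue, so W=1.
Step 3. [col 1: E + F ≡ W (mod 10)] in column 1 we have E+F≡W with carry-in 0; given E=8, W=1 and digits 1,8 already taken and all letters distinct, that pins F to 3. So F=3.
Step 4. [col 2: E + C ≡ M (mod 10)] M=5 is one option consistent with column 2 (E + C ≡ M (mod 10), carry-in 1) — take it, so M=5.
Step 5. [col 2: E + C ≡ M (mod 10)] column 2: given E=8, M=5, carry-in 1, and digits 1,3,5,8 already taken and all letters distinct, E+C≡M (mod 10) forces C=6, so C=6.
Step 6. [col 3: K + M ≡ E (mod 10)] column 3 reads K+M+carry(1)=E with M=5, E=8; with digits 1,3,5,6,8 already taken and all letters distinct, the only value for K is 2. So K=2.
Step 7. [col 4: I + A ≡ I (mod 10)] column 4 reads I+A+carry(0)=I with nothing yet; with digits 1,2,3,5,6,8 already taken and all letters distinct, the only value for A is 0. So A=0.
Step 8. [col 4: I + A ≡ I (mod 10)] I=4 is one option consistent with column 4 (I + A ≡ I (mod 10), carry-in 0) — take it, so I=4.
Step 9. [col 6: M + K ≡ H (mod 10)] in column 6 we have M+K≡H with carry-in 0; given M=5, K=2 and digits 0,1,2,3,4,5,6,8 already taken and all letters distinct, that pins H to 7. So H=7.

Answer: A=0, C=6, E=8, F=3, H=7, I=4, K=2, M=5, W=1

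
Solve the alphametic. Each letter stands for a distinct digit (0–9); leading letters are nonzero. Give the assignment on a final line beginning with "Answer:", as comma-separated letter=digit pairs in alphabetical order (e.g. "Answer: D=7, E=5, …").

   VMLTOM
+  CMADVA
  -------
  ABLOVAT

Step 1. [col 1: M + A ≡ T (mod 10)] no forcing yet in column 1 (carry-in 0); T=7 is free and consistent — try it, so T=7.
Step 2. [col 1: M + A ≡ T (mod 10)] A=1 is one option consistent with column 1 (M + A ≡ T (mod 10), carry-in 0) — take it, so A=1.
Step 3. [col 1: M + A ≡ T (mod 10)] in column 1 we have M+A≡T with carry-in 0; given A=1, T=7 and digits 1,7 already taken and all letters distinct, that pins M to 6, so M=6.
Step 4. [col 2: O + V ≡ A (mod 10)] O=3 is one option consistent with column 2 (O + V ≡ A (mod 10), carry-in 0) — take it, so O=3.
Step 5. [col 2: O + V ≡ A (mod 10)] from column 2 (O=3, A=1, carry-in 0, digits 1,3,6,7 already taken and all letters distinct): V must equal 8, so V=8.
Step 6. [col 3: T + D ≡ V (mod 10)] column 3 reads T+D+carry(1)=V with T=7, V=8; with digits 1,3,6,7,8 already taken and all letters distinct, the only value for D is 0 ⇒ D=0.
Step 7. [col 4: L + A ≡ O (mod 10)] in column 4 we have L+A≡O with carry-in 0; given A=1, O=3 and digits 0,1,3,6,7,8 already taken and all letters distinct, that pins L to 2, so L=2.
Step 8. [col 6: V + C ≡ B (mod 10)] in column 6 we have V+C≡B with carry-in 1; given V=8 and digits 0,1,2,3,6,7,8 already taken and all letters distinct, that pins C to 5, so C=5.
Step 9. [col 6: V + C ≡ B (mod 10)] column 6 reads V+C+carry(1)=B with V=8, C=5; with digits 0,1,2,3,5,6,7,8 already taken and all letters distinct, the only value for B is 4, so B=4.

Answer: A=1, B=4, C=5, D=0, L=2, M=6, O=3, T=7, V=8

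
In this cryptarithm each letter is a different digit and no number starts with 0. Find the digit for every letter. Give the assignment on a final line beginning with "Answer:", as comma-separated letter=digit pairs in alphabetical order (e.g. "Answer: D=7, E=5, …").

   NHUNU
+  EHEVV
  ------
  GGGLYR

Step 1. [G] the sum has 6 digits but both addends have 5; that extra leading digit G is the final carry, namely 1, so G=1.
Step 2. [col 1: U + V ≡ R (mod 10)] column 1 (U + V ≡ R (mod 10), carry-in 0) doesn't pin V yet; pick V=3 and continue. So V=3.
Step 3. [col 1: U + V ≡ R (mod 10)] no forcing yet in column 1 (carry-in 0); U=9 is free and consistent — try it ⇒ U=9.
Step 4. [col 1: U + V ≡ R (mod 10)] from column 1 (U=9, V=3, carry-in 0, digits 1,3,9 already taken and all letters distinct): R must equal 2, so R=2.
Step 5. [col 2: N + V ≡ Y (mod 10)] column 2 (N + V ≡ Y (mod 10), carry-in 1) doesn't pin N yet; pick N=4 and continue, so N=4.
Step 6. [col 2: N + V ≡ Y (mod 10)] from column 2 (N=4, V=3, carry-in 1, digits 1,2,3,4,9 already taken and all letters distinct): Y must equal 8, so Y=8.
Step 7. [col 3: U + E ≡ L (mod 10)] several values work for E in column 3 (U + E ≡ L (mod 10), carry-in 0); try E=7 ⇒ E=7.
Step 8. [col 3: U + E ≡ L (mod 10)] column 3: given U=9, E=7, carry-in 0, and digits 1,2,3,4,7,8,9 already taken and all letters distinct, U+E≡L (mod 10) forces L=6. So L=6.
Step 9. [col 4: H + H ≡ G (mod 10)] H=0 is one option consistent with column 4 (H + H ≡ G (mod 10), carry-in 1) — take it. So H=0.

Answer: E=7, G=1, H=0, L=6, N=4, R=2, U=9, V=3, Y=8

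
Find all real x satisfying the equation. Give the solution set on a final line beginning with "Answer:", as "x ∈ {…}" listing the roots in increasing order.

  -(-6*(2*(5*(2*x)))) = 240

Step 1. [-(-6*(2*(5*(2*x)))) = 240] leading − — multiply by −1 ⇒ neg: -6*(2*(5*(2*x))) = -240.
Step 2. [-6*(2*(5*(2*x))) = -240] -6 out front; divide by -6 ⇒ div: 2*(5*(2*x)) = 40.
Step 3. [2*(5*(2*x)) = 40] 2 out front; divide by 2 ⇒ div: 5*(2*x) = 20.
Step 4. [5*(2*x) = 20] divide by the outer 5 ⇒ div: 2*x = 4.
Step 5. [2*x = 4] 2·(inner) — divide through by 2, so div: x = 2.

Answer: x ∈ {2}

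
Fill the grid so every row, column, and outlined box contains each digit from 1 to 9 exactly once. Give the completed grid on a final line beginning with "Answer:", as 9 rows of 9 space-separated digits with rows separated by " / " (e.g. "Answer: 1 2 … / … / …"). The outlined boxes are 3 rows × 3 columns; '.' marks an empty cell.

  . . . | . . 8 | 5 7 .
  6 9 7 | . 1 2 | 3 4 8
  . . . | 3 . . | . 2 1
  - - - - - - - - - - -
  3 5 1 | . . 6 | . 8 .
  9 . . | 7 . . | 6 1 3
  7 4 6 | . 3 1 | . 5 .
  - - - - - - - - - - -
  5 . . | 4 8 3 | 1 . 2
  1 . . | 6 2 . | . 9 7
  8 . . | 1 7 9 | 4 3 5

Step 1. [r1c4∈{9}] r1c4 has the single candidate 9 ⇒ r1c4=9.
Step 2. [r3c1∈{4}] r3c1 is down to just 4 ⇒ r3c1=4.
Step 3. [r6c9∈{9}] r6c9 is down to just 9. So r6c9=9.
Step 4. [r1c5∈{4,6}] 4 has one home in row 1: r1c5. So r1c5=4.
Step 5. [r9c3∈{2}] only 2 remains possible at r9c3, so r9c3=2.
Step 6. [r3c3∈{5,8}] 5 has one home in col 3: r3c3, so r3c3=5.
Step 7. [r8c2∈{3}] r8c2 has the single candidate 3 ⇒ r8c2=3.
Step 8. [r6c7∈{2}] r6c7 is down to just 2. So r6c7=2.
Step 9. [r5c2∈{2,8}] in row 5, 2 fits only at r5c2 ⇒ r5c2=2.
Step 10. [r7c2∈{6,7}] 7 has one home in row 7: r7c2 ⇒ r7c2=7.
Step 11. [r5c5∈{5}] r5c5 is down to just 5. So r5c5=5.
Step 12. [r1c3∈{3}] nothing but 3 survives at r1c3. So r1c3=3.
Step 13. [r4c7∈{7}] r4c7 is down to just 7 ⇒ r4c7=7.
Step 14. [r6c4∈{8}] nothing but 8 survives at r6c4 ⇒ r6c4=8.
Step 15. [r1c2∈{1}] r1c2's peers cover all but 1, so r1c2=1.
Step 16. [r8c3∈{4}] r8c3 is down to just 4. So r8c3=4.
Step 17. [r3c6∈{7}] only 7 remains possible at r3c6. So r3c6=7.
Step 18. [r8c7∈{8}] r8c7's peers cover all but 8 ⇒ r8c7=8.
Step 19. [r3c5∈{6}] nothing but 6 survives at r3c5. So r3c5=6.
Step 20. [r4c4∈{2}] r4c4's peers cover all but 2. So r4c4=2.
Step 21. [r2c4∈{5}] r2c4's peers cover all but 5 ⇒ r2c4=5.
Step 22. [r3c2∈{8}] nothing but 8 survives at r3c2 ⇒ r3c2=8.
Step 23. [r4c5∈{9}] r4c5's peers cover all but 9. So r4c5=9.
Step 24. [r5c3∈{8}] r5c3's peers cover all but 8 ⇒ r5c3=8.
Step 25. [r5c6∈{4}] r5c6's peers cover all but 4, so r5c6=4.
Step 26. [r7c3∈{9}] only 9 remains possible at r7c3. So r7c3=9.
Step 27. [r7c8∈{6}] r7c8's peers cover all but 6, so r7c8=6.
Step 28. [r1c1∈{2}] r1c1's peers cover all but 2 ⇒ r1c1=2.
Step 29. [r1c9∈{6}] r1c9 is down to just 6. So r1c9=6.
Step 30. [r3c7∈{9}] nothing but 9 survives at r3c7, so r3c7=9.
Step 31. [r4c9∈{4}] r4c9's peers cover all but 4, so r4c9=4.
Step 32. [r9c2∈{6}] r9c2 has the single candidate 6. So r9c2=6.
Step 33. [r8c6∈{5}] r8c6's peers cover all but 5. So r8c6=5.

Answer: 2 1 3 9 4 8 5 7 6 / 6 9 7 5 1 2 3 4 8 / 4 8 5 3 6 7 9 2 1 / 3 5 1 2 9 6 7 8 4 / 9 2 8 7 5 4 6 1 3 / 7 4 6 8 3 1 2 5 9 / 5 7 9 4 8 3 1 6 2 / 1 3 4 6 2 5 8 9 7 / 8 6 2 1 7 9 4 3 5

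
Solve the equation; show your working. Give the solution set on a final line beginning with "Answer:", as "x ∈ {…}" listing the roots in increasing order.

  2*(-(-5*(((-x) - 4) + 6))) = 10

Step 1. [2*(-(-5*(((-x) - 4) + 6))) = 10] leading coefficient 2: divide by 2, so div: -(-5*(((-x) - 4) + 6)) = 5.
Step 2. [-(-5*(((-x) - 4) + 6)) = 5] flip signs both sides. So neg: -5*(((-x) - 4) + 6) = -5.
Step 3. [-5*(((-x) - 4) + 6) = -5] -5 out front; divide by -5 ⇒ div: ((-x) - 4) + 6 = 1.
Step 4. [((-x) - 4) + 6 = 1] subtract 6: x sits inside (… + 6), so sub: (-x) - 4 = -5.
Step 5. [(-x) - 4 = -5] -4 is outermost — add 4 both sides ⇒ sub: -x = -1.
Step 6. [-x = -1] flip signs both sides. So neg: x = 1.

Answer: x ∈ {1}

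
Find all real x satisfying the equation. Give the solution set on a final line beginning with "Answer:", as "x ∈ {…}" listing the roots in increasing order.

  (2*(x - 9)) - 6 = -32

Step 1. [(2*(x - 9)) - 6 = -32] the outer -6 inverts by adding 6 ⇒ sub: 2*(x - 9) = -26.
Step 2. [2*(x - 9) = -26] 2 out front; divide by 2. So div: x - 9 = -13.
Step 3. [x - 9 = -13] 9 comes off first (add 9), so sub: x = -4.

Answer: x ∈ {-4}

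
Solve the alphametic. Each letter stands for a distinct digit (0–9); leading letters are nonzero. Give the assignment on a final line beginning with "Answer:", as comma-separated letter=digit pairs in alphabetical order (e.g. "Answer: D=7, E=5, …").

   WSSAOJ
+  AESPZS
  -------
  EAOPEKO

Step 1. [col 1: J + S ≡ O (mod 10)] no forcing yet in column 1 (carry-in 0); J=2 is free and consistent — try it, so J=2.
Step 2. [col 1: J + S ≡ O (mod 10)] column 1 (J + S ≡ O (mod 10), carry-in 0) doesn't pin S yet; pick S=8 and continue. So S=8.
Step 3. [E] adding two 6-digit numbers gives at most 6+1 digits, and here it does — E is that final carry and must be 1, so E=1.
Step 4. [col 1: J + S ≡ O (mod 10)] in column 1 we have J+S≡O with carry-in 0; given J=2, S=8 and digits 1,2,8 already taken and all letters distinct, that pins O to 0, so O=0.
Step 5. [col 2: O + Z ≡ K (mod 10)] K=6 is one option consistent with column 2 (O + Z ≡ K (mod 10), carry-in 1) — take it ⇒ K=6.
Step 6. [col 2: O + Z ≡ K (mod 10)] from column 2 (O=0, K=6, carry-in 1, digits 0,1,2,6,8 already taken and all letters distinct): Z must equal 5, so Z=5.
Step 7. [col 3: A + P ≡ E (mod 10)] several values work for P in column 3 (A + P ≡ E (mod 10), carry-in 0); try P=7 ⇒ P=7.
Step 8. [col 3: A + P ≡ E (mod 10)] in column 3 we have A+P≡E with carry-in 0; given P=7, E=1 and digits 0,1,2,5,6,7,8 already taken and all letters distinct, that pins A to 4, so A=4.
Step 9. [col 6: W + A ≡ A (mod 10)] from column 6 (A=4, carry-in 1, digits 0,1,2,4,5,6,7,8 already taken and all letters distinct): W must equal 9 ⇒ W=9.

Answer: A=4, E=1, J=2, K=6, O=0, P=7, S=8, W=9, Z=5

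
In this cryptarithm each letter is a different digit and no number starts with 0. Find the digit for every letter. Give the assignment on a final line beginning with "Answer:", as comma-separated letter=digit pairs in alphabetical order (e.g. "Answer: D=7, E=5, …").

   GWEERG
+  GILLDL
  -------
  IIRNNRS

Step 1. [I] I is the leading digit of a 7-digit sum of two 6-digit numbers; the final carry is exactly 1 ⇒ I=1.
Step 2. [col 1: G + L ≡ S (mod 10)] several values work for S in column 1 (G + L ≡ S (mod 10), carry-in 0); try S=2. So S=2.
Step 3. [col 1: G + L ≡ S (mod 10)] no forcing yet in column 1 (carry-in 0); G=5 is free and consistent — try it, so G=5.
Step 4. [col 1: G + L ≡ S (mod 10)] column 1 reads G+L+carry(0)=S with G=5, S=2; with digits 1,2,5 already taken and all letters distinct, the only value for L is 7 ⇒ L=7.
Step 5. [col 2: R + D ≡ R (mod 10)] from column 2 (nothing yet, carry-in 1, digits 1,2,5,7 already taken and all letters distinct): D must equal 9, so D=9.
Step 6. [col 2: R + D ≡ R (mod 10)] no forcing yet in column 2 (carry-in 1); R=0 is free and consistent — try it. So R=0.
Step 7. [col 3: E + L ≡ N (mod 10)] several values work for N in column 3 (E + L ≡ N (mod 10), carry-in 1); try N=4 ⇒ N=4.
Step 8. [col 3: E + L ≡ N (mod 10)] column 3: given L=7, N=4, carry-in 1, and digits 0,1,2,4,5,7,9 already taken and all letters distinct, E+L≡N (mod 10) forces E=6, so E=6.
Step 9. [col 5: W + I ≡ R (mod 10)] column 5 reads W+I+carry(1)=R with I=1, R=0; with digits 0,1,2,4,5,6,7,9 already taken and all letters distinct, the only value for W is 8, so W=8.

Answer: D=9, E=6, G=5, I=1, L=7, N=4, R=0, S=2, W=8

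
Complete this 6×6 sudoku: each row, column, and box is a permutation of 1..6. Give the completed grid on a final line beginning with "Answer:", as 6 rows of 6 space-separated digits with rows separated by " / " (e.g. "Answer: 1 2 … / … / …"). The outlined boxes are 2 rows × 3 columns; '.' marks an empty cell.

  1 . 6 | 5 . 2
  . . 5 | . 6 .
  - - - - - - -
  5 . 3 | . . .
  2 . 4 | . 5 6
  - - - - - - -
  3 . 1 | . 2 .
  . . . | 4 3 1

Step 1. [r5c2∈{4,5,6}] 4 has one home in row 5: r5c2, so r5c2=4.
Step 2. [r3c5∈{1,4}] 1 has one home in col 5: r3c5, so r3c5=1.
Step 3. [r2c6∈{3,4}] r2c6 is the only open cell in col 6 admitting 3 ⇒ r2c6=3.
Step 4. [r6c2∈{2,5,6}] row 6 places 5 nowhere but r6c2 ⇒ r6c2=5.
Step 5. [r1c5∈{4}] nothing but 4 survives at r1c5, so r1c5=4.
Step 6. [r5c6∈{5}] r5c6 has the single candidate 5 ⇒ r5c6=5.
Step 7. [r4c4∈{3}] r4c4's peers cover all but 3, so r4c4=3.
Step 8. [r6c1∈{6}] r6c1 is down to just 6 ⇒ r6c1=6.
Step 9. [r2c2∈{2}] r2c2 is down to just 2 ⇒ r2c2=2.
Step 10. [r3c6∈{4}] r3c6 has the single candidate 4, so r3c6=4.
Step 11. [r1c2∈{3}] only 3 remains possible at r1c2. So r1c2=3.
Step 12. [r3c2∈{6}] r3c2 has the single candidate 6. So r3c2=6.
Step 13. [r5c4∈{6}] r5c4's peers cover all but 6, so r5c4=6.
Step 14. [r2c1∈{4}] only 4 remains possible at r2c1. So r2c1=4.
Step 15. [r3c4∈{2}] r3c4 is down to just 2 ⇒ r3c4=2.
Step 16. [r6c3∈{2}] r6c3's peers cover all but 2. So r6c3=2.
Step 17. [r4c2∈{1}] r4c2 has the single candidate 1 ⇒ r4c2=1.
Step 18. [r2c4∈{1}] only 1 remains possible at r2c4. So r2c4=1.

Answer: 1 3 6 5 4 2 / 4 2 5 1 6 3 / 5 6 3 2 1 4 / 2 1 4 3 5 6 / 3 4 1 6 2 5 / 6 5 2 4 3 1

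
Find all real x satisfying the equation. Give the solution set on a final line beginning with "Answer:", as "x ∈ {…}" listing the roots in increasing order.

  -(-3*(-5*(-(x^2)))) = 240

Step 1. [-(-3*(-5*(-(x^2)))) = 240] leading − — multiply by −1 ⇒ neg: -3*(-5*(-(x^2))) = -240.
Step 2. [-3*(-5*(-(x^2))) = -240] leading coefficient -3: divide by -3. So div: -5*(-(x^2)) = 80.
Step 3. [-5*(-(x^2)) = 80] divide by the outer -5 ⇒ div: -(x^2) = -16.
Step 4. [-(x^2) = -16] flip signs both sides, so neg: x^2 = 16.
Step 5. [x^2 = 16] √ both sides: 16 ≥ 0 gives two branches. So sqrt: x = 4 or -4.

Answer: x ∈ {-4, 4}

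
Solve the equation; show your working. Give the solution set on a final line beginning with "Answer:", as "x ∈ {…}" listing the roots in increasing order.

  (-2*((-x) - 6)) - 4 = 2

Step 1. [(-2*((-x) - 6)) - 4 = 2] common factor -2 (LHS and 2) — divide through, so factor: ((-x) - 6) + 2 = -1.
Step 2. [((-x) - 6) + 2 = -1] subtract 2: x sits inside (… + 2). So sub: (-x) - 6 = -3.
Step 3. [(-x) - 6 = -3] the outer -6 inverts by adding 6 ⇒ sub: -x = 3.
Step 4. [-x = 3] flip signs both sides ⇒ neg: x = -3.

Answer: x ∈ {-3}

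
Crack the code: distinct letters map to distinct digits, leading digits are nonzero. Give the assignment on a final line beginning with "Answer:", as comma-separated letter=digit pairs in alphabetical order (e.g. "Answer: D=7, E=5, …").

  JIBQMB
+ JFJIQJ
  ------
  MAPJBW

Step 1. [col 1: B + J ≡ W (mod 10)] column 1 (B + J ≡ W (mod 10), carry-in 0) doesn't pin J yet; pick J=1 and continue ⇒ J=1.
Step 2. [col 1: B + J ≡ W (mod 10)] no forcing yet in column 1 (carry-in 0); W=9 is free and consistent — try it ⇒ W=9.
Step 3. [col 1: B + J ≡ W (mod 10)] from column 1 (J=1, W=9, carry-in 0, digits 1,9 already taken and all letters distinct): B must equal 8 ⇒ B=8.
Step 4. [col 2: M + Q ≡ B (mod 10)] column 2 (M + Q ≡ B (mod 10), carry-in 0) doesn't pin Q yet; pick Q=5 and continue, so Q=5.
Step 5. [col 2: M + Q ≡ B (mod 10)] from column 2 (Q=5, B=8, carry-in 0, digits 1,5,8,9 already taken and all letters distinct): M must equal 3, so M=3.
Step 6. [col 3: Q + I ≡ J (mod 10)] from column 3 (Q=5, J=1, carry-in 0, digits 1,3,5,8,9 already taken and all letters distinct): I must equal 6, so I=6.
Step 7. [col 4: B + J ≡ P (mod 10)] from column 4 (B=8, J=1, carry-in 1, digits 1,3,5,6,8,9 already taken and all letters distinct): P must equal 0. So P=0.
Step 8. [col 5: I + F ≡ A (mod 10)] column 5 reads I+F+carry(1)=A with I=6; with digits 0,1,3,5,6,8,9 already taken and all letters distinct, the only value for A is 4, so A=4.
Step 9. [col 5: I + F ≡ A (mod 10)] column 5: given I=6, A=4, carry-in 1, and digits 0,1,3,4,5,6,8,9 already taken and all letters distinct, I+F≡A (mod 10) forces F=7 ⇒ F=7.

Answer: A=4, B=8, F=7, I=6, J=1, M=3, P=0, Q=5, W=9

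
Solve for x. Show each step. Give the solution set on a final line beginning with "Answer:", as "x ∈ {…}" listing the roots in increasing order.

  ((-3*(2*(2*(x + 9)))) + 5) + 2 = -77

Step 1. [((-3*(2*(2*(x + 9)))) + 5) + 2 = -77] +2 is outermost — subtract 2 both sides ⇒ sub: (-3*(2*(2*(x + 9)))) + 5 = -79.
Step 2. [(-3*(2*(2*(x + 9)))) + 5 = -79] the outer +5 inverts by subtracting 5 ⇒ sub: -3*(2*(2*(x + 9))) = -84.
Step 3. [-3*(2*(2*(x + 9))) = -84] leading coefficient -3: divide by -3 ⇒ div: 2*(2*(x + 9)) = 28.
Step 4. [2*(2*(x + 9)) = 28] divide by the outer 2, so div: 2*(x + 9) = 14.
Step 5. [2*(x + 9) = 14] 2 out front; divide by 2. So div: x + 9 = 7.
Step 6. [x + 9 = 7] +9 is outermost — subtract 9 both sides, so sub: x = -2.

Answer: x ∈ {-2}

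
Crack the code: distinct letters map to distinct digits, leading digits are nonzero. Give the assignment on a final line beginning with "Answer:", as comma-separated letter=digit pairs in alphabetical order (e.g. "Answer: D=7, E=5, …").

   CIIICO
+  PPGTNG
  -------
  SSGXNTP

Step 1. [col 1: O + G ≡ P (mod 10)] column 1 (O + G ≡ P (mod 10), carry-in 0) doesn't pin P yet; pick P=5 and continue. So P=5.
Step 2. [col 1: O + G ≡ P (mod 10)] several values work for O in column 1 (O + G ≡ P (mod 10), carry-in 0); try O=8, so O=8.
Step 3. [S] S is the leading digit of a 7-digit sum of two 6-digit numbers; the final carry is exactly 1 ⇒ S=1.
Step 4. [col 1: O + G ≡ P (mod 10)] column 1: given O=8, P=5, carry-in 0, and digits 1,5,8 already taken and all letters distinct, O+G≡P (mod 10) forces G=7, so G=7.
Step 5. [col 2: C + N ≡ T (mod 10)] no forcing yet in column 2 (carry-in 1); T=0 is free and consistent — try it, so T=0.
Step 6. [col 2: C + N ≡ T (mod 10)] several values work for N in column 2 (C + N ≡ T (mod 10), carry-in 1); try N=3 ⇒ N=3.
Step 7. [col 2: C + N ≡ T (mod 10)] column 2: given N=3, T=0, carry-in 1, and digits 0,1,3,5,7,8 already taken and all letters distinct, C+N≡T (mod 10) forces C=6 ⇒ C=6.
Step 8. [col 3: I + T ≡ N (mod 10)] column 3 reads I+T+carry(1)=N with T=0, N=3; with digits 0,1,3,5,6,7,8 already taken and all letters distinct, the only value for I is 2 ⇒ I=2.
Step 9. [col 4: I + G ≡ X (mod 10)] column 4: given I=2, G=7, carry-in 0, and digits 0,1,2,3,5,6,7,8 already taken and all letters distinct, I+G≡X (mod 10) forces X=9 ⇒ X=9.

Answer: C=6, G=7, I=2, N=3, O=8, P=5, S=1, T=0, X=9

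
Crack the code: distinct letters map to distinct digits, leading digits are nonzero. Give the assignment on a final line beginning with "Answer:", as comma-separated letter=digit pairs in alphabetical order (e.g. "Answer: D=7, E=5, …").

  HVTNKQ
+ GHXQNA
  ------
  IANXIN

Step 1. [col 1: Q + A ≡ N (mod 10)] no forcing yet in column 1 (carry-in 0); A=4 is free and consistent — try it ⇒ A=4.
Step 2. [col 1: Q + A ≡ N (mod 10)] several values work for Q in column 1 (Q + A ≡ N (mod 10), carry-in 0); try Q=3. So Q=3.
Step 3. [col 1: Q + A ≡ N (mod 10)] from column 1 (Q=3, A=4, carry-in 0, digits 3,4 already taken and all letters distinct): N must equal 7. So N=7.
Step 4. [col 2: K + N ≡ I (mod 10)] column 2 (K + N ≡ I (mod 10), carry-in 0) doesn't pin K yet; pick K=1 and continue. So K=1.
Step 5. [col 2: K + N ≡ I (mod 10)] column 2 reads K+N+carry(0)=I with K=1, N=7; with digits 1,3,4,7 already taken and all letters distinct, the only value for I is 8 ⇒ I=8.
Step 6. [col 3: N + Q ≡ X (mod 10)] in column 3 we have N+Q≡X with carry-in 0; given N=7, Q=3 and digits 1,3,4,7,8 already taken and all letters distinct, that pins X to 0. So X=0.
Step 7. [col 4: T + X ≡ N (mod 10)] column 4: given X=0, N=7, carry-in 1, and digits 0,1,3,4,7,8 already taken and all letters distinct, T+X≡N (mod 10) forces T=6, so T=6.
Step 8. [col 5: V + H ≡ A (mod 10)] no forcing yet in column 5 (carry-in 0); V=9 is free and consistent — try it, so V=9.
Step 9. [col 5: V + H ≡ A (mod 10)] in column 5 we have V+H≡A with carry-in 0; given V=9, A=4 and digits 0,1,3,4,6,7,8,9 already taken and all letters distinct, that pins H to 5. So H=5.
Step 10. [col 6: H + G ≡ I (mod 10)] from column 6 (H=5, I=8, carry-in 1, digits 0,1,3,4,5,6,7,8,9 already taken and all letters distinct): G must equal 2, so G=2.

Answer: A=4, G=2, H=5, I=8, K=1, N=7, Q=3, T=6, V=9, X=0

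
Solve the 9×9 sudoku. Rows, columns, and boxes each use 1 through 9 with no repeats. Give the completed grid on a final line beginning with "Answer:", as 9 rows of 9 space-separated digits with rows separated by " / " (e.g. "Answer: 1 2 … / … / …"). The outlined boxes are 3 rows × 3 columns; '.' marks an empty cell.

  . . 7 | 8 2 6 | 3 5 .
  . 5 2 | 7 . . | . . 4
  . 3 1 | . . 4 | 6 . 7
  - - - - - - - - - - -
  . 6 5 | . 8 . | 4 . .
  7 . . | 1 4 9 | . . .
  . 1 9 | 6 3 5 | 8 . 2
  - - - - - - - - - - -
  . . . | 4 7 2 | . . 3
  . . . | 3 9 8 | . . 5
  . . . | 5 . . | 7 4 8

Step 1. [r2c1∈{6,8,9}] r2c1 is the only open cell in row 2 admitting 6 ⇒ r2c1=6.
Step 2. [r8c7∈{1,2}] in col 7, 2 fits only at r8c7. So r8c7=2.
Step 3. [r1c9∈{1,9}] across row 1, 1 lands solely at r1c9 ⇒ r1c9=1.
Step 4. [r4c8∈{1,3,7,9}] row 4 places 1 nowhere but r4c8, so r4c8=1.
Step 5. [r7c1∈{1,5,8,9}] 5 has one home in row 7: r7c1. So r7c1=5.
Step 6. [r2c7∈{9}] r2c7 has the single candidate 9. So r2c7=9.
Step 7. [r8c3∈{4,6}] across col 3, 4 lands solely at r8c3 ⇒ r8c3=4.
Step 8. [r5c2∈{2,8}] 2 has one home in row 5: r5c2. So r5c2=2.
Step 9. [r9c2∈{9}] r9c2 has the single candidate 9. So r9c2=9.
Step 10. [r9c6∈{1}] r9c6's peers cover all but 1, so r9c6=1.
Step 11. [r5c8∈{3,6}] 3 has one home in col 8: r5c8, so r5c8=3.
Step 12. [r1c1∈{4,9}] in row 1, 9 fits only at r1c1. So r1c1=9.
Step 13. [r9c3∈{3,6}] 3 has one home in col 3: r9c3 ⇒ r9c3=3.
Step 14. [r7c3∈{6,8}] across col 3, 6 lands solely at r7c3. So r7c3=6.
Step 15. [r3c8∈{2,8}] in row 3, 2 fits only at r3c8. So r3c8=2.
Step 16. [r2c8∈{8}] only 8 remains possible at r2c8 ⇒ r2c8=8.
Step 17. [r6c8∈{7}] r6c8 has the single candidate 7. So r6c8=7.
Step 18. [r5c9∈{6}] only 6 remains possible at r5c9, so r5c9=6.
Step 19. [r4c1∈{3}] r4c1 is down to just 3. So r4c1=3.
Step 20. [r1c2∈{4}] r1c2's peers cover all but 4, so r1c2=4.
Step 21. [r5c3∈{8}] only 8 remains possible at r5c3. So r5c3=8.
Step 22. [r4c6∈{7}] only 7 remains possible at r4c6. So r4c6=7.
Step 23. [r8c2∈{7}] only 7 remains possible at r8c2. So r8c2=7.
Step 24. [r4c4∈{2}] r4c4's peers cover all but 2, so r4c4=2.
Step 25. [r5c7∈{5}] only 5 remains possible at r5c7. So r5c7=5.
Step 26. [r8c8∈{6}] r8c8 is down to just 6 ⇒ r8c8=6.
Step 27. [r6c1∈{4}] nothing but 4 survives at r6c1. So r6c1=4.
Step 28. [r7c8∈{9}] r7c8's peers cover all but 9, so r7c8=9.
Step 29. [r7c2∈{8}] only 8 remains possible at r7c2, so r7c2=8.
Step 30. [r4c9∈{9}] r4c9's peers cover all but 9. So r4c9=9.
Step 31. [r9c5∈{6}] only 6 remains possible at r9c5 ⇒ r9c5=6.
Step 32. [r3c5∈{5}] only 5 remains possible at r3c5 ⇒ r3c5=5.
Step 33. [r9c1∈{2}] nothing but 2 survives at r9c1 ⇒ r9c1=2.
Step 34. [r2c5∈{1}] r2c5 has the single candidate 1 ⇒ r2c5=1.
Step 35. [r7c7∈{1}] r7c7's peers cover all but 1. So r7c7=1.
Step 36. [r3c1∈{8}] r3c1 has the single candidate 8, so r3c1=8.
Step 37. [r8c1∈{1}] r8c1 has the single candidate 1. So r8c1=1.
Step 38. [r3c4∈{9}] r3c4's peers cover all but 9, so r3c4=9.
Step 39. [r2c6∈{3}] r2c6's peers cover all but 3. So r2c6=3.

Answer: 9 4 7 8 2 6 3 5 1 / 6 5 2 7 1 3 9 8 4 / 8 3 1 9 5 4 6 2 7 / 3 6 5 2 8 7 4 1 9 / 7 2 8 1 4 9 5 3 6 / 4 1 9 6 3 5 8 7 2 / 5 8 6 4 7 2 1 9 3 / 1 7 4 3 9 8 2 6 5 / 2 9 3 5 6 1 7 4 8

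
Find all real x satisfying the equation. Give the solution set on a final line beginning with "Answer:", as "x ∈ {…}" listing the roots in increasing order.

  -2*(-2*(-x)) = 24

Step 1. [-2*(-2*(-x)) = 24] leading coefficient -2: divide by -2. So div: -2*(-x) = -12.
Step 2. [-2*(-x) = -12] -2·(inner) — divide through by -2, so div: -x = 6.
Step 3. [-x = 6] LHS negated; negate both sides, so neg: x = -6.

Answer: x ∈ {-6}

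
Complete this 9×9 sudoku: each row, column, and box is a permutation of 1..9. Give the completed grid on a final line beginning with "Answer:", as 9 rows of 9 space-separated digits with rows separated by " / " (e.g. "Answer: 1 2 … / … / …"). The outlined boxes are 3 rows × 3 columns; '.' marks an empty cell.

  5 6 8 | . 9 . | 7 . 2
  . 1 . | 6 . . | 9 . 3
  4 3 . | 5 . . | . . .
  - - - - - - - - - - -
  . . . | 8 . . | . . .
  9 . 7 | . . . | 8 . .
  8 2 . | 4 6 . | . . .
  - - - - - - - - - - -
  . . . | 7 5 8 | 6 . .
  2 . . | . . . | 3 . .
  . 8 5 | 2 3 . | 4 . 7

Step 1. [r3c7∈{1}] nothing but 1 survives at r3c7 ⇒ r3c7=1.
Step 2. [r6c7∈{5}] r6c7 is down to just 5. So r6c7=5.
Step 3. [r8c4∈{1,9}] across col 4, 9 lands solely at r8c4, so r8c4=9.
Step 4. [r9c8∈{1,9}] across row 9, 9 lands solely at r9c8, so r9c8=9.
Step 5. [r7c9∈{1}] only 1 remains possible at r7c9, so r7c9=1.
Step 6. [r1c8∈{4}] r1c8 has the single candidate 4 ⇒ r1c8=4.
Step 7. [r4c7∈{2}] r4c7's peers cover all but 2 ⇒ r4c7=2.
Step 8. [r2c3∈{2}] nothing but 2 survives at r2c3, so r2c3=2.
Step 9. [r2c1∈{7}] only 7 remains possible at r2c1. So r2c1=7.
Step 10. [r2c6∈{4}] only 4 remains possible at r2c6 ⇒ r2c6=4.
Step 11. [r8c5∈{1,4}] 4 has one home in col 5: r8c5, so r8c5=4.
Step 12. [r7c1∈{3}] nothing but 3 survives at r7c1 ⇒ r7c1=3.
Step 13. [r8c9∈{5,8}] r8c9 is the only open cell in col 9 admitting 5 ⇒ r8c9=5.
Step 14. [r3c9∈{6,8}] in col 9, 8 fits only at r3c9, so r3c9=8.
Step 15. [r3c8∈{6}] r3c8's peers cover all but 6. So r3c8=6.
Step 16. [r5c9∈{4,6}] 6 has one home in row 5: r5c9, so r5c9=6.
Step 17. [r5c2∈{4,5}] row 5 places 4 nowhere but r5c2 ⇒ r5c2=4.
Step 18. [r5c6∈{1,2,3,5}] 5 has one home in row 5: r5c6, so r5c6=5.
Step 19. [r6c9∈{9}] only 9 remains possible at r6c9 ⇒ r6c9=9.
Step 20. [r4c6∈{1,3,7,9}] 9 has one home in row 4: r4c6, so r4c6=9.
Step 21. [r3c6∈{2,7}] across col 6, 2 lands solely at r3c6 ⇒ r3c6=2.
Step 22. [r6c6∈{1,3,7}] r6c6 is the only open cell in col 6 admitting 7, so r6c6=7.
Step 23. [r4c5∈{1}] r4c5 is down to just 1. So r4c5=1.
Step 24. [r9c1∈{1,6}] in col 1, 1 fits only at r9c1. So r9c1=1.
Step 25. [r1c6∈{1,3}] in col 6, 3 fits only at r1c6 ⇒ r1c6=3.
Step 26. [r5c8∈{1,3}] r5c8 is the only open cell in row 5 admitting 1. So r5c8=1.
Step 27. [r8c3∈{6}] r8c3's peers cover all but 6. So r8c3=6.
Step 28. [r6c8∈{3}] r6c8's peers cover all but 3. So r6c8=3.
Step 29. [r7c3∈{4,9}] 4 has one home in row 7: r7c3, so r7c3=4.
Step 30. [r1c4∈{1}] r1c4 is down to just 1, so r1c4=1.
Step 31. [r5c5∈{2}] nothing but 2 survives at r5c5, so r5c5=2.
Step 32. [r9c6∈{6}] r9c6's peers cover all but 6 ⇒ r9c6=6.
Step 33. [r7c8∈{2}] nothing but 2 survives at r7c8. So r7c8=2.
Step 34. [r3c3∈{9}] nothing but 9 survives at r3c3 ⇒ r3c3=9.
Step 35. [r2c5∈{8}] r2c5's peers cover all but 8 ⇒ r2c5=8.
Step 36. [r3c5∈{7}] r3c5's peers cover all but 7 ⇒ r3c5=7.
Step 37. [r5c4∈{3}] r5c4 has the single candidate 3 ⇒ r5c4=3.
Step 38. [r7c2∈{9}] r7c2's peers cover all but 9 ⇒ r7c2=9.
Step 39. [r8c8∈{8}] only 8 remains possible at r8c8. So r8c8=8.
Step 40. [r2c8∈{5}] r2c8 is down to just 5, so r2c8=5.
Step 41. [r4c9∈{4}] r4c9's peers cover all but 4 ⇒ r4c9=4.
Step 42. [r8c6∈{1}] nothing but 1 survives at r8c6 ⇒ r8c6=1.
Step 43. [r4c8∈{7}] r4c8 has the single candidate 7. So r4c8=7.
Step 44. [r4c3∈{3}] r4c3 has the single candidate 3. So r4c3=3.
Step 45. [r6c3∈{1}] r6c3 has the single candidate 1, so r6c3=1.
Step 46. [r4c2∈{5}] r4c2's peers cover all but 5, so r4c2=5.
Step 47. [r8c2∈{7}] nothing but 7 survives at r8c2 ⇒ r8c2=7.
Step 48. [r4c1∈{6}] nothing but 6 survives at r4c1 ⇒ r4c1=6.

Answer: 5 6 8 1 9 3 7 4 2 / 7 1 2 6 8 4 9 5 3 / 4 3 9 5 7 2 1 6 8 / 6 5 3 8 1 9 2 7 4 / 9 4 7 3 2 5 8 1 6 / 8 2 1 4 6 7 5 3 9 / 3 9 4 7 5 8 6 2 1 / 2 7 6 9 4 1 3 8 5 / 1 8 5 2 3 6 4 9 7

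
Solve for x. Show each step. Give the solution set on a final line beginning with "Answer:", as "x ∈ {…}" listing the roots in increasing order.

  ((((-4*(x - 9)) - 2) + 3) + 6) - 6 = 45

Step 1. [((((-4*(x - 9)) - 2) + 3) + 6) - 6 = 45] 6 comes off first (add 6). So sub: (((-4*(x - 9)) - 2) + 3) + 6 = 51.
Step 2. [(((-4*(x - 9)) - 2) + 3) + 6 = 51] 6 comes off first (subtract 6), so sub: ((-4*(x - 9)) - 2) + 3 = 45.
Step 3. [((-4*(x - 9)) - 2) + 3 = 45] subtract 3: x sits inside (… + 3) ⇒ sub: (-4*(x - 9)) - 2 = 42.
Step 4. [(-4*(x - 9)) - 2 = 42] -2 is outermost — add 2 both sides ⇒ sub: -4*(x - 9) = 44.
Step 5. [-4*(x - 9) = 44] -4·(inner) — divide through by -4. So div: x - 9 = -11.
Step 6. [x - 9 = -11] add 9: x sits inside (… - 9), so sub: x = -2.

Answer: x ∈ {-2}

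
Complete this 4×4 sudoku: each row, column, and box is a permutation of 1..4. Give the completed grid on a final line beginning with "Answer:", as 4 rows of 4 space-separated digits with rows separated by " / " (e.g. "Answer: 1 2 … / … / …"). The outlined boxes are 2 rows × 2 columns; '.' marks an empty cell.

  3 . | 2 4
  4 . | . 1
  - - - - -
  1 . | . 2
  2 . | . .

Step 1. [r4c4∈{3}] only 3 remains possible at r4c4 ⇒ r4c4=3.
Step 2. [r3c3∈{4}] r3c3 is down to just 4. So r3c3=4.
Step 3. [r2c3∈{3}] r2c3's peers cover all but 3, so r2c3=3.
Step 4. [r4c2∈{4}] r4c2's peers cover all but 4, so r4c2=4.
Step 5. [r3c2∈{3}] r3c2 is down to just 3, so r3c2=3.
Step 6. [r4c3∈{1}] r4c3 has the single candidate 1, so r4c3=1.
Step 7. [r2c2∈{2}] r2c2's peers cover all but 2. So r2c2=2.
Step 8. [r1c2∈{1}] nothing but 1 survives at r1c2. So r1c2=1.

Answer: 3 1 2 4 / 4 2 3 1 / 1 3 4 2 / 2 4 1 3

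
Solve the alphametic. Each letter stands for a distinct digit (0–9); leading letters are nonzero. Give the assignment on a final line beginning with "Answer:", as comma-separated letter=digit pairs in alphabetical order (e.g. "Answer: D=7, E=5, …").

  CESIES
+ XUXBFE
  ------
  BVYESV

Step 1. [col 1: S + E ≡ V (mod 10)] column 1 (S + E ≡ V (mod 10), carry-in 0) doesn't pin V yet; pick V=3 and continue. So V=3.
Step 2. [col 1: S + E ≡ V (mod 10)] several values work for E in column 1 (S + E ≡ V (mod 10), carry-in 0); try E=5 ⇒ E=5.
Step 3. [col 1: S + E ≡ V (mod 10)] from column 1 (E=5, V=3, carry-in 0, digits 3,5 already taken and all letters distinct): S must equal 8 ⇒ S=8.
Step 4. [col 2: E + F ≡ S (mod 10)] column 2: given E=5, S=8, carry-in 1, and digits 3,5,8 already taken and all letters distinct, E+F≡S (mod 10) forces F=2. So F=2.
Step 5. [col 3: I + B ≡ E (mod 10)] no forcing yet in column 3 (carry-in 0); B=6 is free and consistent — try it ⇒ B=6.
Step 6. [col 3: I + B ≡ E (mod 10)] column 3: given B=6, E=5, carry-in 0, and digits 2,3,5,6,8 already taken and all letters distinct, I+B≡E (mod 10) forces I=9, so I=9.
Step 7. [col 4: S + X ≡ Y (mod 10)] column 4: given S=8, carry-in 1, and digits 2,3,5,6,8,9 already taken and all letters distinct, S+X≡Y (mod 10) forces X=1, so X=1.
Step 8. [col 4: S + X ≡ Y (mod 10)] from column 4 (S=8, X=1, carry-in 1, digits 1,2,3,5,6,8,9 already taken and all letters distinct): Y must equal 0. So Y=0.
Step 9. [col 5: E + U ≡ V (mod 10)] in column 5 we have E+U≡V with carry-in 1; given E=5, V=3 and digits 0,1,2,3,5,6,8,9 already taken and all letters distinct, that pins U to 7 ⇒ U=7.
Step 10. [col 6: C + X ≡ B (mod 10)] column 6: given X=1, B=6, carry-in 1, and digits 0,1,2,3,5,6,7,8,9 already taken and all letters distinct, C+X≡B (mod 10) forces C=4 ⇒ C=4.

Answer: B=6, C=4, E=5, F=2, I=9, S=8, U=7, V=3, X=1, Y=0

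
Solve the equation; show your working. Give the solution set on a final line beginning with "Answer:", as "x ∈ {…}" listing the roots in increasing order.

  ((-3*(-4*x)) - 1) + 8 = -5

Step 1. [((-3*(-4*x)) - 1) + 8 = -5] the outer +8 inverts by subtracting 8, so sub: (-3*(-4*x)) - 1 = -13.
Step 2. [(-3*(-4*x)) - 1 = -13] -1 is outermost — add 1 both sides, so sub: -3*(-4*x) = -12.
Step 3. [-3*(-4*x) = -12] leading coefficient -3: divide by -3. So div: -4*x = 4.
Step 4. [-4*x = 4] divide by the outer -4, so div: x = -1.

Answer: x ∈ {-1}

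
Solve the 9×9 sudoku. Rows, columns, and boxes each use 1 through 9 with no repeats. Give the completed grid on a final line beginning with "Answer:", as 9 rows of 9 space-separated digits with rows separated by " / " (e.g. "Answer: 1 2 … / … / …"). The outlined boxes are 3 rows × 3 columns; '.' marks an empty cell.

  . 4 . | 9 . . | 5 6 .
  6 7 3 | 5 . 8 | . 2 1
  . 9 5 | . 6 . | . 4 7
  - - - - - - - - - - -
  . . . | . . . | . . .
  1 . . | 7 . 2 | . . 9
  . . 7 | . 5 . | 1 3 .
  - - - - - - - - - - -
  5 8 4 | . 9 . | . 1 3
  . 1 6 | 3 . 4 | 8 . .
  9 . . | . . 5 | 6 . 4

Step 1. [r4c1∈{2,3,4,8}] 3 has one home in col 1: r4c1, so r4c1=3.
Step 2. [r9c3∈{2}] only 2 remains possible at r9c3, so r9c3=2.
Step 3. [r5c3∈{8}] r5c3 has the single candidate 8, so r5c3=8.
Step 4. [r4c8∈{5,7,8}] in col 8, 8 fits only at r4c8, so r4c8=8.
Step 5. [r5c2∈{5,6}] 6 has one home in row 5: r5c2, so r5c2=6.
Step 6. [r6c2∈{2}] r6c2 is down to just 2 ⇒ r6c2=2.
Step 7. [r9c8∈{7}] nothing but 7 survives at r9c8, so r9c8=7.
Step 8. [r6c9∈{6}] r6c9 is down to just 6, so r6c9=6.
Step 9. [r7c6∈{6,7}] row 7 places 7 nowhere but r7c6, so r7c6=7.
Step 10. [r4c6∈{1,6,9}] 6 has one home in col 6: r4c6, so r4c6=6.
Step 11. [r7c7∈{2}] r7c7 has the single candidate 2 ⇒ r7c7=2.
Step 12. [r1c5∈{1,2,3,7}] 7 has one home in row 1: r1c5 ⇒ r1c5=7.
Step 13. [r5c7∈{4}] r5c7's peers cover all but 4. So r5c7=4.
Step 14. [r8c9∈{5}] r8c9's peers cover all but 5. So r8c9=5.
Step 15. [r3c1∈{2,8}] r3c1 is the only open cell in row 3 admitting 8. So r3c1=8.
Step 16. [r9c5∈{1,8}] in col 5, 8 fits only at r9c5 ⇒ r9c5=8.
Step 17. [r1c6∈{1,3}] row 1 places 3 nowhere but r1c6. So r1c6=3.
Step 18. [r4c5∈{1,4}] r4c5 is the only open cell in col 5 admitting 1. So r4c5=1.
Step 19. [r6c4∈{4,8}] in row 6, 8 fits only at r6c4, so r6c4=8.
Step 20. [r9c4∈{1}] r9c4 is down to just 1 ⇒ r9c4=1.
Step 21. [r3c6∈{1}] only 1 remains possible at r3c6 ⇒ r3c6=1.
Step 22. [r3c7∈{3}] r3c7's peers cover all but 3, so r3c7=3.
Step 23. [r5c8∈{5}] nothing but 5 survives at r5c8 ⇒ r5c8=5.
Step 24. [r8c8∈{9}] r8c8 has the single candidate 9, so r8c8=9.
Step 25. [r6c1∈{4}] r6c1 has the single candidate 4. So r6c1=4.
Step 26. [r4c3∈{9}] nothing but 9 survives at r4c3. So r4c3=9.
Step 27. [r4c7∈{7}] nothing but 7 survives at r4c7. So r4c7=7.
Step 28. [r9c2∈{3}] r9c2 is down to just 3. So r9c2=3.
Step 29. [r1c9∈{8}] only 8 remains possible at r1c9. So r1c9=8.
Step 30. [r4c4∈{4}] r4c4 is down to just 4 ⇒ r4c4=4.
Step 31. [r4c9∈{2}] r4c9 has the single candidate 2 ⇒ r4c9=2.
Step 32. [r8c5∈{2}] r8c5 is down to just 2 ⇒ r8c5=2.
Step 33. [r2c5∈{4}] only 4 remains possible at r2c5. So r2c5=4.
Step 34. [r1c3∈{1}] nothing but 1 survives at r1c3 ⇒ r1c3=1.
Step 35. [r8c1∈{7}] nothing but 7 survives at r8c1, so r8c1=7.
Step 36. [r6c6∈{9}] nothing but 9 survives at r6c6, so r6c6=9.
Step 37. [r3c4∈{2}] r3c4's peers cover all but 2 ⇒ r3c4=2.
Step 38. [r1c1∈{2}] only 2 remains possible at r1c1 ⇒ r1c1=2.
Step 39. [r5c5∈{3}] r5c5 has the single candidate 3 ⇒ r5c5=3.
Step 40. [r2c7∈{9}] r2c7 is down to just 9 ⇒ r2c7=9.
Step 41. [r7c4∈{6}] only 6 remains possible at r7c4. So r7c4=6.
Step 42. [r4c2∈{5}] r4c2's peers cover all but 5. So r4c2=5.

Answer: 2 4 1 9 7 3 5 6 8 / 6 7 3 5 4 8 9 2 1 / 8 9 5 2 6 1 3 4 7 / 3 5 9 4 1 6 7 8 2 / 1 6 8 7 3 2 4 5 9 / 4 2 7 8 5 9 1 3 6 / 5 8 4 6 9 7 2 1 3 / 7 1 6 3 2 4 8 9 5 / 9 3 2 1 8 5 6 7 4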